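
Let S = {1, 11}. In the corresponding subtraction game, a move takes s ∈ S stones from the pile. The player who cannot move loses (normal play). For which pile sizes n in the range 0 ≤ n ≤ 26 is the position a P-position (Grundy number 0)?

0, 2, 4, 6, 8, 10, 12, 14, 16, 18, 20, 22, 24, 26

n :  0  1  2  3  4  5  6  7  8  9 10 11 12 13 14 15 16 17 18 19 20 21 22 23 24 25 26
G :  0  1  0  1  0  1  0  1  0  1  0  1  0  1  0  1  0  1  0  1  0  1  0  1  0  1  0
P-positions are exactly the n with G(n) = 0.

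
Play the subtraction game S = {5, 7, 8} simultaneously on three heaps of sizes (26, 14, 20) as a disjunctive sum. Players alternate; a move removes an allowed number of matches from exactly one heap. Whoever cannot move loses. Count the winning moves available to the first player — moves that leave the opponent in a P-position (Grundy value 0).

All heaps use S = {5, 7, 8}:
G(0) = 0
G(1) = mex{} = 0
G(2) = mex{} = 0
G(3) = mex{} = 0
G(4) = mex{} = 0
G(5) = mex{0} = 1
G(6) = mex{0} = 1
G(7) = mex{0,0} = 1
G(8) = mex{0,0,0} = 1
G(9) = mex{0,0,0} = 1
G(10) = mex{1,0,0} = 2
G(11) = mex{1,0,0} = 2
G(12) = mex{1,1,0} = 2
G(13) = mex{1,1,1} = 0
G(14) = mex{1,1,1} = 0
G(15) = mex{2,1,1} = 0
G(16) = mex{2,1,1} = 0
G(17) = mex{2,2,1} = 0
G(18) = mex{0,2,2} = 1
G(19) = mex{0,2,2} = 1
G(20) = mex{0,0,2} = 1
G(21) = mex{0,0,0} = 1
G(22) = mex{0,0,0} = 1
G(23) = mex{1,0,0} = 2
G(24) = mex{1,0,0} = 2
G(25) = mex{1,1,0} = 2
G(26) = mex{1,1,1} = 0
Heap A: G(26) = 0.
Heap B: G(14) = 0.
Heap C: G(20) = 1.
Combined Grundy value = 0 ⊕ 0 ⊕ 1 = 1.
A winning move leaves total XOR = 0, i.e. changes one component's Grundy value g to g ⊕ X where X is the current total.
Heap A: need g' = 0⊕1 = 1. Options: 26−5→G=1, 26−7→G=1, 26−8→G=1. Hits: 3.
Heap B: need g' = 0⊕1 = 1. Options: 14−5→G=1, 14−7→G=1, 14−8→G=1. Hits: 3.
Heap C: need g' = 1⊕1 = 0. Options: 20−5→G=0, 20−7→G=0, 20−8→G=2. Hits: 2.

8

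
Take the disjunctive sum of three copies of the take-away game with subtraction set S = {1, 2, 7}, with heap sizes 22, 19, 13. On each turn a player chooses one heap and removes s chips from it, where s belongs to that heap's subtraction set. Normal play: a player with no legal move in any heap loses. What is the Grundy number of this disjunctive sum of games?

1

All heaps use S = {1, 2, 7}:
n :  0  1  2  3  4  5  6  7  8  9 10 11 12 13 14 15 16 17 18 19 20 21 22
G :  0  1  2  0  1  2  0  1  2  0  1  2  0  1  2  0  1  2  0  1  2  0  1
Heap A: G(22) = 1.
Heap B: G(19) = 1.
Heap C: G(13) = 1.
Combined Grundy value = 1 ⊕ 1 ⊕ 1 = 1.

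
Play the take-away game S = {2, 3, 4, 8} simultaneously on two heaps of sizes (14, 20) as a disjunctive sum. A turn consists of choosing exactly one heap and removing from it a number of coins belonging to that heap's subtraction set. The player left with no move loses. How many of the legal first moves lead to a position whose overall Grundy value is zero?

All heaps use S = {2, 3, 4, 8}:
G(0) = 0
G(1) = mex{} = 0
G(2) = mex{0} = 1
G(3) = mex{0,0} = 1
G(4) = mex{1,0,0} = 2
G(5) = mex{1,1,0} = 2
G(6) = mex{2,1,1} = 0
G(7) = mex{2,2,1} = 0
G(8) = mex{0,2,2,0} = 1
G(9) = mex{0,0,2,0} = 1
G(10) = mex{1,0,0,1} = 2
G(11) = mex{1,1,0,1} = 2
G(12) = mex{2,1,1,2} = 0
G(13) = mex{2,2,1,2} = 0
G(14) = mex{0,2,2,0} = 1
G(15) = mex{0,0,2,0} = 1
G(16) = mex{1,0,0,1} = 2
G(17) = mex{1,1,0,1} = 2
G(18) = mex{2,1,1,2} = 0
G(19) = mex{2,2,1,2} = 0
G(20) = mex{0,2,2,0} = 1
Heap A: G(14) = 1.
Heap B: G(20) = 1.
Combined Grundy value = 1 ⊕ 1 = 0.
A winning move leaves total XOR = 0, i.e. changes one component's Grundy value g to g ⊕ X where X is the current total.
Heap A: target g' = 1⊕0 = 1, but every legal move changes the Grundy value (mex property), so 0 moves.
Heap B: target g' = 1⊕0 = 1, but every legal move changes the Grundy value (mex property), so 0 moves.

0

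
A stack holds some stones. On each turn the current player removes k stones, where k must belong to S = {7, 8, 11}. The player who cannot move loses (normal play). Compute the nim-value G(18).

G(0) = 0
G(1) = mex{} = 0
G(2) = mex{} = 0
G(3) = mex{} = 0
G(4) = mex{} = 0
G(5) = mex{} = 0
G(6) = mex{} = 0
G(7) = mex{0} = 1
G(8) = mex{0,0} = 1
G(9) = mex{0,0} = 1
G(10) = mex{0,0} = 1
G(11) = mex{0,0,0} = 1
G(12) = mex{0,0,0} = 1
G(13) = mex{0,0,0} = 1
G(14) = mex{1,0,0} = 2
G(15) = mex{1,1,0} = 2
G(16) = mex{1,1,0} = 2
G(17) = mex{1,1,0} = 2
G(18) = mex{1,1,1} = 0

0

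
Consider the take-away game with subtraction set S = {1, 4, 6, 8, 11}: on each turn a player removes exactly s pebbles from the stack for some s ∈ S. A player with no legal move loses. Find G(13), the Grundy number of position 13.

n :  0  1  2  3  4  5  6  7  8  9 10 11 12 13
G :  0  1  0  1  2  0  1  0  1  2  3  2  0  1

1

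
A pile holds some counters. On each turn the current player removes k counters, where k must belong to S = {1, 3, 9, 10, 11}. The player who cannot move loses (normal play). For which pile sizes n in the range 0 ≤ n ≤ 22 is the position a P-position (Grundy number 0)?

n :  0  1  2  3  4  5  6  7  8  9 10 11 12 13 14 15 16 17 18 19 20 21 22
G :  0  1  0  1  0  1  0  1  0  1  2  3  2  3  2  3  2  3  2  3  0  1  0
P-positions are exactly the n with G(n) = 0.

0, 2, 4, 6, 8, 20, 22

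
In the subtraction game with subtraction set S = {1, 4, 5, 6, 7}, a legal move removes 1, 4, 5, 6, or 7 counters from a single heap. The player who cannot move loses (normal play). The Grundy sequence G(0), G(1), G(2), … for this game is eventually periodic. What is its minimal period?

10

n :  0  1  2  3  4  5  6  7  8  9 10 11 12 13 14 15 16 17 18 19 20 21
G :  0  1  0  1  2  3  2  3  4  5  0  1  0  1  2  3  2  3  4  5  0  1
G(n+10) = G(n) holds for n = 0,…,6 (a full window of length max(S) = 7), so the sequence is purely periodic with period 10.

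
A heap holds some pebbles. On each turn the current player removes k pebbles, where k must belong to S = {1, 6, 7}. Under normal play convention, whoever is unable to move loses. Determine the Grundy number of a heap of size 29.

1

G(0) = 0
G(1) = mex{0} = 1
G(2) = mex{1} = 0
G(3) = mex{0} = 1
G(4) = mex{1} = 0
G(5) = mex{0} = 1
G(6) = mex{1,0} = 2
G(7) = mex{2,1,0} = 3
G(8) = mex{3,0,1} = 2
G(9) = mex{2,1,0} = 3
G(10) = mex{3,0,1} = 2
G(11) = mex{2,1,0} = 3
G(12) = mex{3,2,1} = 0
G(13) = mex{0,3,2} = 1
G(14) = mex{1,2,3} = 0
G(15) = mex{0,3,2} = 1
G(16) = mex{1,2,3} = 0
G(17) = mex{0,3,2} = 1
G(18) = mex{1,0,3} = 2
G(19) = mex{2,1,0} = 3
G(20) = mex{3,0,1} = 2
G(21) = mex{2,1,0} = 3
G(22) = mex{3,0,1} = 2
G(23) = mex{2,1,0} = 3
G(24) = mex{3,2,1} = 0
G(25) = mex{0,3,2} = 1
G(26) = mex{1,2,3} = 0
G(27) = mex{0,3,2} = 1
G(28) = mex{1,2,3} = 0
G(29) = mex{0,3,2} = 1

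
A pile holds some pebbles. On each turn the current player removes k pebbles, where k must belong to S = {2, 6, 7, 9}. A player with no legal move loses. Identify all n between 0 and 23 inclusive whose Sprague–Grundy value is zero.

G(0) = 0
G(1) = mex{} = 0
G(2) = mex{0} = 1
G(3) = mex{0} = 1
G(4) = mex{1} = 0
G(5) = mex{1} = 0
G(6) = mex{0,0} = 1
G(7) = mex{0,0,0} = 1
G(8) = mex{1,1,0} = 2
G(9) = mex{1,1,1,0} = 2
G(10) = mex{2,0,1,0} = 3
G(11) = mex{2,0,0,1} = 3
G(12) = mex{3,1,0,1} = 2
G(13) = mex{3,1,1,0} = 2
G(14) = mex{2,2,1,0} = 3
G(15) = mex{2,2,2,1} = 0
G(16) = mex{3,3,2,1} = 0
G(17) = mex{0,3,3,2} = 1
G(18) = mex{0,2,3,2} = 1
G(19) = mex{1,2,2,3} = 0
G(20) = mex{1,3,2,3} = 0
G(21) = mex{0,0,3,2} = 1
G(22) = mex{0,0,0,2} = 1
G(23) = mex{1,1,0,3} = 2
P-positions are exactly the n with G(n) = 0.

0, 1, 4, 5, 15, 16, 19, 20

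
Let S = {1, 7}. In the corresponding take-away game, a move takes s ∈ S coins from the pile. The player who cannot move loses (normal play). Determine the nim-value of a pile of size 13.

1

n :  0  1  2  3  4  5  6  7  8  9 10 11 12 13
G :  0  1  0  1  0  1  0  1  0  1  0  1  0  1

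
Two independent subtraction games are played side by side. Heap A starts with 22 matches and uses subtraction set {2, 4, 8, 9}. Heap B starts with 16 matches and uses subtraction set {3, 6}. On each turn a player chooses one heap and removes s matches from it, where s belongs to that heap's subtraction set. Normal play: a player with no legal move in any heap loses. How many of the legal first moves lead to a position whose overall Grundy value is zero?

Heap A, S = {2, 4, 8, 9}:
G(0) = 0
G(1) = mex{} = 0
G(2) = mex{0} = 1
G(3) = mex{0} = 1
G(4) = mex{1,0} = 2
G(5) = mex{1,0} = 2
G(6) = mex{2,1} = 0
G(7) = mex{2,1} = 0
G(8) = mex{0,2,0} = 1
G(9) = mex{0,2,0,0} = 1
G(10) = mex{1,0,1,0} = 2
G(11) = mex{1,0,1,1} = 2
G(12) = mex{2,1,2,1} = 0
G(13) = mex{2,1,2,2} = 0
G(14) = mex{0,2,0,2} = 1
G(15) = mex{0,2,0,0} = 1
G(16) = mex{1,0,1,0} = 2
G(17) = mex{1,0,1,1} = 2
G(18) = mex{2,1,2,1} = 0
G(19) = mex{2,1,2,2} = 0
G(20) = mex{0,2,0,2} = 1
G(21) = mex{0,2,0,0} = 1
G(22) = mex{1,0,1,0} = 2
G_A(22) = 2.
Heap B, S = {3, 6}:
G(0) = 0
G(1) = mex{} = 0
G(2) = mex{} = 0
G(3) = mex{0} = 1
G(4) = mex{0} = 1
G(5) = mex{0} = 1
G(6) = mex{1,0} = 2
G(7) = mex{1,0} = 2
G(8) = mex{1,0} = 2
G(9) = mex{2,1} = 0
G(10) = mex{2,1} = 0
G(11) = mex{2,1} = 0
G(12) = mex{0,2} = 1
G(13) = mex{0,2} = 1
G(14) = mex{0,2} = 1
G(15) = mex{1,0} = 2
G(16) = mex{1,0} = 2
G_B(16) = 2.
Combined Grundy value = 2 ⊕ 2 = 0.
A winning move leaves total XOR = 0, i.e. changes one component's Grundy value g to g ⊕ X where X is the current total.
Heap A: target g' = 2⊕0 = 2, but every legal move changes the Grundy value (mex property), so 0 moves.
Heap B: target g' = 2⊕0 = 2, but every legal move changes the Grundy value (mex property), so 0 moves.

0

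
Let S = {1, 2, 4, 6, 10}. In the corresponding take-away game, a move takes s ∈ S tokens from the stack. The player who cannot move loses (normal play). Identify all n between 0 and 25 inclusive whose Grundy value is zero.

n :  0  1  2  3  4  5  6  7  8  9 10 11 12 13 14 15 16 17 18 19 20 21 22 23 24 25
G :  0  1  2  0  1  2  3  4  0  1  2  0  1  2  3  4  0  1  2  0  1  2  3  4  0  1
P-positions are exactly the n with G(n) = 0.

0, 3, 8, 11, 16, 19, 24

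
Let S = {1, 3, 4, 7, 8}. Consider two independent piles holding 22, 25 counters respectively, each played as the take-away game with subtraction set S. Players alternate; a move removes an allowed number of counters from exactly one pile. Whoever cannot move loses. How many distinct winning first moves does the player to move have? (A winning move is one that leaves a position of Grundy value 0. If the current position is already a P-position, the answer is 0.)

3

All piles use S = {1, 3, 4, 7, 8}:
G(0) = 0
G(1) = mex{0} = 1
G(2) = mex{1} = 0
G(3) = mex{0,0} = 1
G(4) = mex{1,1,0} = 2
G(5) = mex{2,0,1} = 3
G(6) = mex{3,1,0} = 2
G(7) = mex{2,2,1,0} = 3
G(8) = mex{3,3,2,1,0} = 4
G(9) = mex{4,2,3,0,1} = 5
G(10) = mex{5,3,2,1,0} = 4
G(11) = mex{4,4,3,2,1} = 0
G(12) = mex{0,5,4,3,2} = 1
G(13) = mex{1,4,5,2,3} = 0
G(14) = mex{0,0,4,3,2} = 1
G(15) = mex{1,1,0,4,3} = 2
G(16) = mex{2,0,1,5,4} = 3
G(17) = mex{3,1,0,4,5} = 2
G(18) = mex{2,2,1,0,4} = 3
G(19) = mex{3,3,2,1,0} = 4
G(20) = mex{4,2,3,0,1} = 5
G(21) = mex{5,3,2,1,0} = 4
G(22) = mex{4,4,3,2,1} = 0
G(23) = mex{0,5,4,3,2} = 1
G(24) = mex{1,4,5,2,3} = 0
G(25) = mex{0,0,4,3,2} = 1
Pile A: G(22) = 0.
Pile B: G(25) = 1.
Combined Grundy value = 0 ⊕ 1 = 1.
A winning move leaves total XOR = 0, i.e. changes one component's Grundy value g to g ⊕ X where X is the current total.
Pile A: need g' = 0⊕1 = 1. Options: 22−1→G=4, 22−3→G=4, 22−4→G=3, 22−7→G=2, 22−8→G=1. Hits: 1.
Pile B: need g' = 1⊕1 = 0. Options: 25−1→G=0, 25−3→G=0, 25−4→G=4, 25−7→G=3, 25−8→G=2. Hits: 2.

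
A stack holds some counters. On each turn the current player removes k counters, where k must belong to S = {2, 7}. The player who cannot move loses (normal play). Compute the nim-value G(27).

0

G(0) = 0
G(1) = mex{} = 0
G(2) = mex{0} = 1
G(3) = mex{0} = 1
G(4) = mex{1} = 0
G(5) = mex{1} = 0
G(6) = mex{0} = 1
G(7) = mex{0,0} = 1
G(8) = mex{1,0} = 2
G(9) = mex{1,1} = 0
G(10) = mex{2,1} = 0
G(11) = mex{0,0} = 1
G(12) = mex{0,0} = 1
G(13) = mex{1,1} = 0
G(14) = mex{1,1} = 0
G(15) = mex{0,2} = 1
G(16) = mex{0,0} = 1
G(17) = mex{1,0} = 2
G(18) = mex{1,1} = 0
G(19) = mex{2,1} = 0
G(20) = mex{0,0} = 1
G(21) = mex{0,0} = 1
G(22) = mex{1,1} = 0
G(23) = mex{1,1} = 0
G(24) = mex{0,2} = 1
G(25) = mex{0,0} = 1
G(26) = mex{1,0} = 2
G(27) = mex{1,1} = 0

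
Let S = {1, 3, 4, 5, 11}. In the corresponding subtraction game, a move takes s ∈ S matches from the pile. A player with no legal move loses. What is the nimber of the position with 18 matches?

0

n :  0  1  2  3  4  5  6  7  8  9 10 11 12 13 14 15 16 17 18
G :  0  1  0  1  2  3  2  3  0  1  0  1  2  3  2  3  0  1  0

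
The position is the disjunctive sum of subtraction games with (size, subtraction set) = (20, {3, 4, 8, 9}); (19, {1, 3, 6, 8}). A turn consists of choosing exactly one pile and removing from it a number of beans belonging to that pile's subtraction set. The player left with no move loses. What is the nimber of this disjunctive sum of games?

3

Pile A, S = {3, 4, 8, 9}:
n :  0  1  2  3  4  5  6  7  8  9 10 11 12 13 14 15 16 17 18 19 20
G :  0  0  0  1  1  1  2  0  2  3  1  3  0  0  0  1  1  1  2  0  2
G_A(20) = 2.
Pile B, S = {1, 3, 6, 8}:
G(0) = 0
G(1) = mex{0} = 1
G(2) = mex{1} = 0
G(3) = mex{0,0} = 1
G(4) = mex{1,1} = 0
G(5) = mex{0,0} = 1
G(6) = mex{1,1,0} = 2
G(7) = mex{2,0,1} = 3
G(8) = mex{3,1,0,0} = 2
G(9) = mex{2,2,1,1} = 0
G(10) = mex{0,3,0,0} = 1
G(11) = mex{1,2,1,1} = 0
G(12) = mex{0,0,2,0} = 1
G(13) = mex{1,1,3,1} = 0
G(14) = mex{0,0,2,2} = 1
G(15) = mex{1,1,0,3} = 2
G(16) = mex{2,0,1,2} = 3
G(17) = mex{3,1,0,0} = 2
G(18) = mex{2,2,1,1} = 0
G(19) = mex{0,3,0,0} = 1
G_B(19) = 1.
Combined Grundy value = 2 ⊕ 1 = 3.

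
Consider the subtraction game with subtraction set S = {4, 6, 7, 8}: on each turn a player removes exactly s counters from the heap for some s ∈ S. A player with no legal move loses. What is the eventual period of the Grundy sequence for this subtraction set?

12

n :  0  1  2  3  4  5  6  7  8  9 10 11 12 13 14 15 16 17 18 19 20 21 22 23 24 25
G :  0  0  0  0  1  1  1  1  2  2  2  2  0  0  0  0  1  1  1  1  2  2  2  2  0  0
G(n+12) = G(n) holds for n = 0,…,7 (a full window of length max(S) = 8), so the sequence is purely periodic with period 12.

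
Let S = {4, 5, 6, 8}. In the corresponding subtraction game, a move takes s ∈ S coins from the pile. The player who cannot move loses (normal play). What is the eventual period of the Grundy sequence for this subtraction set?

12

G(0) = 0
G(1) = mex{} = 0
G(2) = mex{} = 0
G(3) = mex{} = 0
G(4) = mex{0} = 1
G(5) = mex{0,0} = 1
G(6) = mex{0,0,0} = 1
G(7) = mex{0,0,0} = 1
G(8) = mex{1,0,0,0} = 2
G(9) = mex{1,1,0,0} = 2
G(10) = mex{1,1,1,0} = 2
G(11) = mex{1,1,1,0} = 2
G(12) = mex{2,1,1,1} = 0
G(13) = mex{2,2,1,1} = 0
G(14) = mex{2,2,2,1} = 0
G(15) = mex{2,2,2,1} = 0
G(16) = mex{0,2,2,2} = 1
G(17) = mex{0,0,2,2} = 1
G(18) = mex{0,0,0,2} = 1
G(19) = mex{0,0,0,2} = 1
G(20) = mex{1,0,0,0} = 2
G(21) = mex{1,1,0,0} = 2
G(22) = mex{1,1,1,0} = 2
G(23) = mex{1,1,1,0} = 2
G(24) = mex{2,1,1,1} = 0
G(25) = mex{2,2,1,1} = 0
G(n+12) = G(n) holds for n = 0,…,7 (a full window of length max(S) = 8), so the sequence is purely periodic with period 12.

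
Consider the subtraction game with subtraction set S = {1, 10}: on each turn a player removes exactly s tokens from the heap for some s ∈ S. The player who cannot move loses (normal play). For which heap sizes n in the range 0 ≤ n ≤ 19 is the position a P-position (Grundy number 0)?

G(0) = 0
G(1) = mex{0} = 1
G(2) = mex{1} = 0
G(3) = mex{0} = 1
G(4) = mex{1} = 0
G(5) = mex{0} = 1
G(6) = mex{1} = 0
G(7) = mex{0} = 1
G(8) = mex{1} = 0
G(9) = mex{0} = 1
G(10) = mex{1,0} = 2
G(11) = mex{2,1} = 0
G(12) = mex{0,0} = 1
G(13) = mex{1,1} = 0
G(14) = mex{0,0} = 1
G(15) = mex{1,1} = 0
G(16) = mex{0,0} = 1
G(17) = mex{1,1} = 0
G(18) = mex{0,0} = 1
G(19) = mex{1,1} = 0
P-positions are exactly the n with G(n) = 0.

0, 2, 4, 6, 8, 11, 13, 15, 17, 19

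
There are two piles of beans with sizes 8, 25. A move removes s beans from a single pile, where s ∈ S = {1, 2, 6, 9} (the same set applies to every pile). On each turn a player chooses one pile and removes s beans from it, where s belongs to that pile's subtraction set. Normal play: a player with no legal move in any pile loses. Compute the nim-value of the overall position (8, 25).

All piles use S = {1, 2, 6, 9}:
n :  0  1  2  3  4  5  6  7  8  9 10 11 12 13 14 15 16 17 18 19 20 21 22 23 24 25
G :  0  1  2  0  1  2  3  0  1  2  0  1  2  3  0  1  2  0  1  2  3  0  1  2  0  1
Pile A: G(8) = 1.
Pile B: G(25) = 1.
Combined Grundy value = 1 ⊕ 1 = 0.

0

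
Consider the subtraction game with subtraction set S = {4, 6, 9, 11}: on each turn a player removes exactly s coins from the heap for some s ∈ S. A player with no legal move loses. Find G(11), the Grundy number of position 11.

2

G(0) = 0
G(1) = mex{} = 0
G(2) = mex{} = 0
G(3) = mex{} = 0
G(4) = mex{0} = 1
G(5) = mex{0} = 1
G(6) = mex{0,0} = 1
G(7) = mex{0,0} = 1
G(8) = mex{1,0} = 2
G(9) = mex{1,0,0} = 2
G(10) = mex{1,1,0} = 2
G(11) = mex{1,1,0,0} = 2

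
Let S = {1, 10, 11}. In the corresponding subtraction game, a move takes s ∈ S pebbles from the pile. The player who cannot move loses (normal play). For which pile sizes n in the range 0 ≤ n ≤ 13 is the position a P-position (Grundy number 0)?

G(0) = 0
G(1) = mex{0} = 1
G(2) = mex{1} = 0
G(3) = mex{0} = 1
G(4) = mex{1} = 0
G(5) = mex{0} = 1
G(6) = mex{1} = 0
G(7) = mex{0} = 1
G(8) = mex{1} = 0
G(9) = mex{0} = 1
G(10) = mex{1,0} = 2
G(11) = mex{2,1,0} = 3
G(12) = mex{3,0,1} = 2
G(13) = mex{2,1,0} = 3
P-positions are exactly the n with G(n) = 0.

0, 2, 4, 6, 8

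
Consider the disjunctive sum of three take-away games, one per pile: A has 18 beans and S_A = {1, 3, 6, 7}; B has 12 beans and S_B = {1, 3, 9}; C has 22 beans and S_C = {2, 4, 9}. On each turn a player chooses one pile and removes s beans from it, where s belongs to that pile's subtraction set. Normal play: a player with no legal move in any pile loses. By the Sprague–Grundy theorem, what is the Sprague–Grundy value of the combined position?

0

Pile A, S = {1, 3, 6, 7}:
G(0) = 0
G(1) = mex{0} = 1
G(2) = mex{1} = 0
G(3) = mex{0,0} = 1
G(4) = mex{1,1} = 0
G(5) = mex{0,0} = 1
G(6) = mex{1,1,0} = 2
G(7) = mex{2,0,1,0} = 3
G(8) = mex{3,1,0,1} = 2
G(9) = mex{2,2,1,0} = 3
G(10) = mex{3,3,0,1} = 2
G(11) = mex{2,2,1,0} = 3
G(12) = mex{3,3,2,1} = 0
G(13) = mex{0,2,3,2} = 1
G(14) = mex{1,3,2,3} = 0
G(15) = mex{0,0,3,2} = 1
G(16) = mex{1,1,2,3} = 0
G(17) = mex{0,0,3,2} = 1
G(18) = mex{1,1,0,3} = 2
G_A(18) = 2.
Pile B, S = {1, 3, 9}:
n :  0  1  2  3  4  5  6  7  8  9 10 11 12
G :  0  1  0  1  0  1  0  1  0  1  0  1  0
G_B(12) = 0.
Pile C, S = {2, 4, 9}:
G(0) = 0
G(1) = mex{} = 0
G(2) = mex{0} = 1
G(3) = mex{0} = 1
G(4) = mex{1,0} = 2
G(5) = mex{1,0} = 2
G(6) = mex{2,1} = 0
G(7) = mex{2,1} = 0
G(8) = mex{0,2} = 1
G(9) = mex{0,2,0} = 1
G(10) = mex{1,0,0} = 2
G(11) = mex{1,0,1} = 2
G(12) = mex{2,1,1} = 0
G(13) = mex{2,1,2} = 0
G(14) = mex{0,2,2} = 1
G(15) = mex{0,2,0} = 1
G(16) = mex{1,0,0} = 2
G(17) = mex{1,0,1} = 2
G(18) = mex{2,1,1} = 0
G(19) = mex{2,1,2} = 0
G(20) = mex{0,2,2} = 1
G(21) = mex{0,2,0} = 1
G(22) = mex{1,0,0} = 2
G_C(22) = 2.
Combined Grundy value = 2 ⊕ 0 ⊕ 2 = 0.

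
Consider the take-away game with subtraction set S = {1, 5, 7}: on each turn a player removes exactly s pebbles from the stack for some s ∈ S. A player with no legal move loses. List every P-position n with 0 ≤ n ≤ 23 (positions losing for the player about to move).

n :  0  1  2  3  4  5  6  7  8  9 10 11 12 13 14 15 16 17 18 19 20 21 22 23
G :  0  1  0  1  0  1  0  1  0  1  0  1  0  1  0  1  0  1  0  1  0  1  0  1
P-positions are exactly the n with G(n) = 0.

0, 2, 4, 6, 8, 10, 12, 14, 16, 18, 20, 22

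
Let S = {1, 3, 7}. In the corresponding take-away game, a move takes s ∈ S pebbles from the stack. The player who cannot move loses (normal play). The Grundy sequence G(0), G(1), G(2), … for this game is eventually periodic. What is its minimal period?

G(0) = 0
G(1) = mex{0} = 1
G(2) = mex{1} = 0
G(3) = mex{0,0} = 1
G(4) = mex{1,1} = 0
G(5) = mex{0,0} = 1
G(6) = mex{1,1} = 0
G(7) = mex{0,0,0} = 1
G(8) = mex{1,1,1} = 0
G(9) = mex{0,0,0} = 1
G(10) = mex{1,1,1} = 0
G(11) = mex{0,0,0} = 1
G(12) = mex{1,1,1} = 0
G(13) = mex{0,0,0} = 1
G(14) = mex{1,1,1} = 0
G(n+2) = G(n) holds for n = 0,…,6 (a full window of length max(S) = 7), so the sequence is purely periodic with period 2.

2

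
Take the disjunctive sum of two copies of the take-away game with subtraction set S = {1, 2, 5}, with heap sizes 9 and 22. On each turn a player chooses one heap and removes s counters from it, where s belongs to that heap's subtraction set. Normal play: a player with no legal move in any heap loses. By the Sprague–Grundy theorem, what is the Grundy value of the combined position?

1

All heaps use S = {1, 2, 5}:
n :  0  1  2  3  4  5  6  7  8  9 10 11 12 13 14 15 16 17 18 19 20 21 22
G :  0  1  2  0  1  2  0  1  2  0  1  2  0  1  2  0  1  2  0  1  2  0  1
Heap A: G(9) = 0.
Heap B: G(22) = 1.
Combined Grundy value = 0 ⊕ 1 = 1.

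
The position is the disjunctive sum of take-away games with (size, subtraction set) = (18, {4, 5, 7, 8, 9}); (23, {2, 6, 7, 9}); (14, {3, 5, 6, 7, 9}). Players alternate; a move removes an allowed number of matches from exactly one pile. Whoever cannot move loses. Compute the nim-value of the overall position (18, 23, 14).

3

Pile A, S = {4, 5, 7, 8, 9}:
G(0) = 0
G(1) = mex{} = 0
G(2) = mex{} = 0
G(3) = mex{} = 0
G(4) = mex{0} = 1
G(5) = mex{0,0} = 1
G(6) = mex{0,0} = 1
G(7) = mex{0,0,0} = 1
G(8) = mex{1,0,0,0} = 2
G(9) = mex{1,1,0,0,0} = 2
G(10) = mex{1,1,0,0,0} = 2
G(11) = mex{1,1,1,0,0} = 2
G(12) = mex{2,1,1,1,0} = 3
G(13) = mex{2,2,1,1,1} = 0
G(14) = mex{2,2,1,1,1} = 0
G(15) = mex{2,2,2,1,1} = 0
G(16) = mex{3,2,2,2,1} = 0
G(17) = mex{0,3,2,2,2} = 1
G(18) = mex{0,0,2,2,2} = 1
G_A(18) = 1.
Pile B, S = {2, 6, 7, 9}:
n :  0  1  2  3  4  5  6  7  8  9 10 11 12 13 14 15 16 17 18 19 20 21 22 23
G :  0  0  1  1  0  0  1  1  2  2  3  3  2  2  3  0  0  1  1  0  0  1  1  2
G_B(23) = 2.
Pile C, S = {3, 5, 6, 7, 9}:
n :  0  1  2  3  4  5  6  7  8  9 10 11 12 13 14
G :  0  0  0  1  1  1  2  2  2  3  3  3  0  0  0
G_C(14) = 0.
Combined Grundy value = 1 ⊕ 2 ⊕ 0 = 3.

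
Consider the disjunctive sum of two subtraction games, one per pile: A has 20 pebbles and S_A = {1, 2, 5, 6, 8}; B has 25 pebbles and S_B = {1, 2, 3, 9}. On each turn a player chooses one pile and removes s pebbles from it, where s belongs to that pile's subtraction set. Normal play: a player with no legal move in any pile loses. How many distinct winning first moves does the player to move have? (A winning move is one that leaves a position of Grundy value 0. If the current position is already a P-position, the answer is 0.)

Pile A, S = {1, 2, 5, 6, 8}:
G(0) = 0
G(1) = mex{0} = 1
G(2) = mex{1,0} = 2
G(3) = mex{2,1} = 0
G(4) = mex{0,2} = 1
G(5) = mex{1,0,0} = 2
G(6) = mex{2,1,1,0} = 3
G(7) = mex{3,2,2,1} = 0
G(8) = mex{0,3,0,2,0} = 1
G(9) = mex{1,0,1,0,1} = 2
G(10) = mex{2,1,2,1,2} = 0
G(11) = mex{0,2,3,2,0} = 1
G(12) = mex{1,0,0,3,1} = 2
G(13) = mex{2,1,1,0,2} = 3
G(14) = mex{3,2,2,1,3} = 0
G(15) = mex{0,3,0,2,0} = 1
G(16) = mex{1,0,1,0,1} = 2
G(17) = mex{2,1,2,1,2} = 0
G(18) = mex{0,2,3,2,0} = 1
G(19) = mex{1,0,0,3,1} = 2
G(20) = mex{2,1,1,0,2} = 3
G_A(20) = 3.
Pile B, S = {1, 2, 3, 9}:
n :  0  1  2  3  4  5  6  7  8  9 10 11 12 13 14 15 16 17 18 19 20 21 22 23 24 25
G :  0  1  2  3  0  1  2  3  0  1  2  3  0  1  2  3  0  1  2  3  0  1  2  3  0  1
G_B(25) = 1.
Combined Grundy value = 3 ⊕ 1 = 2.
A winning move leaves total XOR = 0, i.e. changes one component's Grundy value g to g ⊕ X where X is the current total.
Pile A: need g' = 3⊕2 = 1. Options: 20−1→G=2, 20−2→G=1, 20−5→G=1, 20−6→G=0, 20−8→G=2. Hits: 2.
Pile B: need g' = 1⊕2 = 3. Options: 25−1→G=0, 25−2→G=3, 25−3→G=2, 25−9→G=0. Hits: 1.

3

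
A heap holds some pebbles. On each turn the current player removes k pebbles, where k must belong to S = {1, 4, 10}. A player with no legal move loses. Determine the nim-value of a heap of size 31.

n :  0  1  2  3  4  5  6  7  8  9 10 11 12 13 14 15 16 17 18 19 20 21 22 23 24 25 26 27 28 29 30 31
G :  0  1  0  1  2  0  1  0  1  2  3  2  3  0  1  3  0  1  0  1  2  0  1  2  0  1  2  0  1  0  1  2

2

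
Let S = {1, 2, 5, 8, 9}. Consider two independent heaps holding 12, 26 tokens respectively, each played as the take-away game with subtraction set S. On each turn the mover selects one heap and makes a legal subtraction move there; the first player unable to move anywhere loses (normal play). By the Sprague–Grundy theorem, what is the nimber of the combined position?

2

All heaps use S = {1, 2, 5, 8, 9}:
n :  0  1  2  3  4  5  6  7  8  9 10 11 12 13 14 15 16 17 18 19 20 21 22 23 24 25 26
G :  0  1  2  0  1  2  0  1  2  3  0  1  2  0  1  2  0  1  2  3  0  1  2  0  1  2  0
Heap A: G(12) = 2.
Heap B: G(26) = 0.
Combined Grundy value = 2 ⊕ 0 = 2.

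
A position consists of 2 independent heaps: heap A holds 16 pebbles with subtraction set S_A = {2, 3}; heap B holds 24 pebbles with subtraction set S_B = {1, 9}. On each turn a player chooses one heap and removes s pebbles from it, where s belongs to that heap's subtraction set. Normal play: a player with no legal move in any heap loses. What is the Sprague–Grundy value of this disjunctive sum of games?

0

Heap A, S = {2, 3}:
n :  0  1  2  3  4  5  6  7  8  9 10 11 12 13 14 15 16
G :  0  0  1  1  2  0  0  1  1  2  0  0  1  1  2  0  0
G_A(16) = 0.
Heap B, S = {1, 9}:
G(0) = 0
G(1) = mex{0} = 1
G(2) = mex{1} = 0
G(3) = mex{0} = 1
G(4) = mex{1} = 0
G(5) = mex{0} = 1
G(6) = mex{1} = 0
G(7) = mex{0} = 1
G(8) = mex{1} = 0
G(9) = mex{0,0} = 1
G(10) = mex{1,1} = 0
G(11) = mex{0,0} = 1
G(12) = mex{1,1} = 0
G(13) = mex{0,0} = 1
G(14) = mex{1,1} = 0
G(15) = mex{0,0} = 1
G(16) = mex{1,1} = 0
G(17) = mex{0,0} = 1
G(18) = mex{1,1} = 0
G(19) = mex{0,0} = 1
G(20) = mex{1,1} = 0
G(21) = mex{0,0} = 1
G(22) = mex{1,1} = 0
G(23) = mex{0,0} = 1
G(24) = mex{1,1} = 0
G_B(24) = 0.
Combined Grundy value = 0 ⊕ 0 = 0.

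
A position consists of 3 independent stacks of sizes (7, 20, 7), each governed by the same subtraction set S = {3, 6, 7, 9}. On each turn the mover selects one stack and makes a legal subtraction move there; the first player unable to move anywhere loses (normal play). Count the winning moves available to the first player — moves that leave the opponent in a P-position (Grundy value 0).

All stacks use S = {3, 6, 7, 9}:
G(0) = 0
G(1) = mex{} = 0
G(2) = mex{} = 0
G(3) = mex{0} = 1
G(4) = mex{0} = 1
G(5) = mex{0} = 1
G(6) = mex{1,0} = 2
G(7) = mex{1,0,0} = 2
G(8) = mex{1,0,0} = 2
G(9) = mex{2,1,0,0} = 3
G(10) = mex{2,1,1,0} = 3
G(11) = mex{2,1,1,0} = 3
G(12) = mex{3,2,1,1} = 0
G(13) = mex{3,2,2,1} = 0
G(14) = mex{3,2,2,1} = 0
G(15) = mex{0,3,2,2} = 1
G(16) = mex{0,3,3,2} = 1
G(17) = mex{0,3,3,2} = 1
G(18) = mex{1,0,3,3} = 2
G(19) = mex{1,0,0,3} = 2
G(20) = mex{1,0,0,3} = 2
Stack A: G(7) = 2.
Stack B: G(20) = 2.
Stack C: G(7) = 2.
Combined Grundy value = 2 ⊕ 2 ⊕ 2 = 2.
A winning move leaves total XOR = 0, i.e. changes one component's Grundy value g to g ⊕ X where X is the current total.
Stack A: need g' = 2⊕2 = 0. Options: 7−3→G=1, 7−6→G=0, 7−7→G=0. Hits: 2.
Stack B: need g' = 2⊕2 = 0. Options: 20−3→G=1, 20−6→G=0, 20−7→G=0, 20−9→G=3. Hits: 2.
Stack C: need g' = 2⊕2 = 0. Options: 7−3→G=1, 7−6→G=0, 7−7→G=0. Hits: 2.

6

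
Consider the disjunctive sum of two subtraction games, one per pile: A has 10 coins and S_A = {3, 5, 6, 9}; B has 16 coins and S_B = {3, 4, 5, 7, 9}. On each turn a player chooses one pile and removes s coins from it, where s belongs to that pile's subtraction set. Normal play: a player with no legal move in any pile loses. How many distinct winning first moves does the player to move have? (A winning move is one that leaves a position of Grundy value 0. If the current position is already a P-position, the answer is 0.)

Pile A, S = {3, 5, 6, 9}:
n :  0  1  2  3  4  5  6  7  8  9 10
G :  0  0  0  1  1  1  2  2  2  3  3
G_A(10) = 3.
Pile B, S = {3, 4, 5, 7, 9}:
n :  0  1  2  3  4  5  6  7  8  9 10 11 12 13 14 15 16
G :  0  0  0  1  1  1  2  2  2  3  3  3  0  0  0  1  1
G_B(16) = 1.
Combined Grundy value = 3 ⊕ 1 = 2.
A winning move leaves total XOR = 0, i.e. changes one component's Grundy value g to g ⊕ X where X is the current total.
Pile A: need g' = 3⊕2 = 1. Options: 10−3→G=2, 10−5→G=1, 10−6→G=1, 10−9→G=0. Hits: 2.
Pile B: need g' = 1⊕2 = 3. Options: 16−3→G=0, 16−4→G=0, 16−5→G=3, 16−7→G=3, 16−9→G=2. Hits: 2.

4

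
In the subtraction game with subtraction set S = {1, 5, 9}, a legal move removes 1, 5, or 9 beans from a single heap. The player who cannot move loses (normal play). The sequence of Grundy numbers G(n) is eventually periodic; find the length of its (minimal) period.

2

G(0) = 0
G(1) = mex{0} = 1
G(2) = mex{1} = 0
G(3) = mex{0} = 1
G(4) = mex{1} = 0
G(5) = mex{0,0} = 1
G(6) = mex{1,1} = 0
G(7) = mex{0,0} = 1
G(8) = mex{1,1} = 0
G(9) = mex{0,0,0} = 1
G(10) = mex{1,1,1} = 0
G(11) = mex{0,0,0} = 1
G(12) = mex{1,1,1} = 0
G(13) = mex{0,0,0} = 1
G(14) = mex{1,1,1} = 0
G(n+2) = G(n) holds for n = 0,…,8 (a full window of length max(S) = 9), so the sequence is purely periodic with period 2.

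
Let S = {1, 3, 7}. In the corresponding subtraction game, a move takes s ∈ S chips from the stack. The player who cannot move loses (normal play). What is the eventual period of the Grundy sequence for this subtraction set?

2

G(0) = 0
G(1) = mex{0} = 1
G(2) = mex{1} = 0
G(3) = mex{0,0} = 1
G(4) = mex{1,1} = 0
G(5) = mex{0,0} = 1
G(6) = mex{1,1} = 0
G(7) = mex{0,0,0} = 1
G(8) = mex{1,1,1} = 0
G(9) = mex{0,0,0} = 1
G(10) = mex{1,1,1} = 0
G(11) = mex{0,0,0} = 1
G(12) = mex{1,1,1} = 0
G(13) = mex{0,0,0} = 1
G(14) = mex{1,1,1} = 0
G(n+2) = G(n) holds for n = 0,…,6 (a full window of length max(S) = 7), so the sequence is purely periodic with period 2.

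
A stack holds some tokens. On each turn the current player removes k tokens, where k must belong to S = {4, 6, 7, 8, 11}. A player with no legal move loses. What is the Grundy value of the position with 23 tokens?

2

n :  0  1  2  3  4  5  6  7  8  9 10 11 12 13 14 15 16 17 18 19 20 21 22 23
G :  0  0  0  0  1  1  1  1  2  2  2  2  3  3  3  0  0  0  0  1  1  1  1  2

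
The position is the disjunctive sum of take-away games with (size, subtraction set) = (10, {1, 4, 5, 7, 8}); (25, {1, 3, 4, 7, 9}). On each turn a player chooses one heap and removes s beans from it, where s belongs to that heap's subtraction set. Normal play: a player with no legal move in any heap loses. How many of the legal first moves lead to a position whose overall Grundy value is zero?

Heap A, S = {1, 4, 5, 7, 8}:
G(0) = 0
G(1) = mex{0} = 1
G(2) = mex{1} = 0
G(3) = mex{0} = 1
G(4) = mex{1,0} = 2
G(5) = mex{2,1,0} = 3
G(6) = mex{3,0,1} = 2
G(7) = mex{2,1,0,0} = 3
G(8) = mex{3,2,1,1,0} = 4
G(9) = mex{4,3,2,0,1} = 5
G(10) = mex{5,2,3,1,0} = 4
G_A(10) = 4.
Heap B, S = {1, 3, 4, 7, 9}:
n :  0  1  2  3  4  5  6  7  8  9 10 11 12 13 14 15 16 17 18 19 20 21 22 23 24 25
G :  0  1  0  1  2  3  2  3  0  1  0  1  2  3  2  3  0  1  0  1  2  3  2  3  0  1
G_B(25) = 1.
Combined Grundy value = 4 ⊕ 1 = 5.
A winning move leaves total XOR = 0, i.e. changes one component's Grundy value g to g ⊕ X where X is the current total.
Heap A: need g' = 4⊕5 = 1. Options: 10−1→G=5, 10−4→G=2, 10−5→G=3, 10−7→G=1, 10−8→G=0. Hits: 1.
Heap B: need g' = 1⊕5 = 4. Options: 25−1→G=0, 25−3→G=2, 25−4→G=3, 25−7→G=0, 25−9→G=0. Hits: 0.

1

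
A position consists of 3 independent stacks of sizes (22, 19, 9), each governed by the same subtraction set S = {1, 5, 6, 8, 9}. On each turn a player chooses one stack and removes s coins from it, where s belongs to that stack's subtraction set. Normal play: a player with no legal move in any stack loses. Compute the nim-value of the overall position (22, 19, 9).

All stacks use S = {1, 5, 6, 8, 9}:
G(0) = 0
G(1) = mex{0} = 1
G(2) = mex{1} = 0
G(3) = mex{0} = 1
G(4) = mex{1} = 0
G(5) = mex{0,0} = 1
G(6) = mex{1,1,0} = 2
G(7) = mex{2,0,1} = 3
G(8) = mex{3,1,0,0} = 2
G(9) = mex{2,0,1,1,0} = 3
G(10) = mex{3,1,0,0,1} = 2
G(11) = mex{2,2,1,1,0} = 3
G(12) = mex{3,3,2,0,1} = 4
G(13) = mex{4,2,3,1,0} = 5
G(14) = mex{5,3,2,2,1} = 0
G(15) = mex{0,2,3,3,2} = 1
G(16) = mex{1,3,2,2,3} = 0
G(17) = mex{0,4,3,3,2} = 1
G(18) = mex{1,5,4,2,3} = 0
G(19) = mex{0,0,5,3,2} = 1
G(20) = mex{1,1,0,4,3} = 2
G(21) = mex{2,0,1,5,4} = 3
G(22) = mex{3,1,0,0,5} = 2
Stack A: G(22) = 2.
Stack B: G(19) = 1.
Stack C: G(9) = 3.
Combined Grundy value = 2 ⊕ 1 ⊕ 3 = 0.

0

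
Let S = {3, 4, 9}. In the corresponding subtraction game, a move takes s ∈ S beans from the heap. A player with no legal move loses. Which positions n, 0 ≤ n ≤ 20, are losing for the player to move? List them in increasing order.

0, 1, 2, 7, 8, 13, 14, 15, 20

G(0) = 0
G(1) = mex{} = 0
G(2) = mex{} = 0
G(3) = mex{0} = 1
G(4) = mex{0,0} = 1
G(5) = mex{0,0} = 1
G(6) = mex{1,0} = 2
G(7) = mex{1,1} = 0
G(8) = mex{1,1} = 0
G(9) = mex{2,1,0} = 3
G(10) = mex{0,2,0} = 1
G(11) = mex{0,0,0} = 1
G(12) = mex{3,0,1} = 2
G(13) = mex{1,3,1} = 0
G(14) = mex{1,1,1} = 0
G(15) = mex{2,1,2} = 0
G(16) = mex{0,2,0} = 1
G(17) = mex{0,0,0} = 1
G(18) = mex{0,0,3} = 1
G(19) = mex{1,0,1} = 2
G(20) = mex{1,1,1} = 0
P-positions are exactly the n with G(n) = 0.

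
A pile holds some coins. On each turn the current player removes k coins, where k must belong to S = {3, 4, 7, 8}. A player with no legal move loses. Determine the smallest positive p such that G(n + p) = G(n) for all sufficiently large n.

11

G(0) = 0
G(1) = mex{} = 0
G(2) = mex{} = 0
G(3) = mex{0} = 1
G(4) = mex{0,0} = 1
G(5) = mex{0,0} = 1
G(6) = mex{1,0} = 2
G(7) = mex{1,1,0} = 2
G(8) = mex{1,1,0,0} = 2
G(9) = mex{2,1,0,0} = 3
G(10) = mex{2,2,1,0} = 3
G(11) = mex{2,2,1,1} = 0
G(12) = mex{3,2,1,1} = 0
G(13) = mex{3,3,2,1} = 0
G(14) = mex{0,3,2,2} = 1
G(15) = mex{0,0,2,2} = 1
G(16) = mex{0,0,3,2} = 1
G(17) = mex{1,0,3,3} = 2
G(18) = mex{1,1,0,3} = 2
G(19) = mex{1,1,0,0} = 2
G(20) = mex{2,1,0,0} = 3
G(21) = mex{2,2,1,0} = 3
G(22) = mex{2,2,1,1} = 0
G(23) = mex{3,2,1,1} = 0
G(n+11) = G(n) holds for n = 0,…,7 (a full window of length max(S) = 8), so the sequence is purely periodic with period 11.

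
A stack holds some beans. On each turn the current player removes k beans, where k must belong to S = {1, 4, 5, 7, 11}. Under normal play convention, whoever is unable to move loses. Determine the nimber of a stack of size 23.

G(0) = 0
G(1) = mex{0} = 1
G(2) = mex{1} = 0
G(3) = mex{0} = 1
G(4) = mex{1,0} = 2
G(5) = mex{2,1,0} = 3
G(6) = mex{3,0,1} = 2
G(7) = mex{2,1,0,0} = 3
G(8) = mex{3,2,1,1} = 0
G(9) = mex{0,3,2,0} = 1
G(10) = mex{1,2,3,1} = 0
G(11) = mex{0,3,2,2,0} = 1
G(12) = mex{1,0,3,3,1} = 2
G(13) = mex{2,1,0,2,0} = 3
G(14) = mex{3,0,1,3,1} = 2
G(15) = mex{2,1,0,0,2} = 3
G(16) = mex{3,2,1,1,3} = 0
G(17) = mex{0,3,2,0,2} = 1
G(18) = mex{1,2,3,1,3} = 0
G(19) = mex{0,3,2,2,0} = 1
G(20) = mex{1,0,3,3,1} = 2
G(21) = mex{2,1,0,2,0} = 3
G(22) = mex{3,0,1,3,1} = 2
G(23) = mex{2,1,0,0,2} = 3

3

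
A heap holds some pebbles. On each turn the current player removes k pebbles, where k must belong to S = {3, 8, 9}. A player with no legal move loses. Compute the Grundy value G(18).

G(0) = 0
G(1) = mex{} = 0
G(2) = mex{} = 0
G(3) = mex{0} = 1
G(4) = mex{0} = 1
G(5) = mex{0} = 1
G(6) = mex{1} = 0
G(7) = mex{1} = 0
G(8) = mex{1,0} = 2
G(9) = mex{0,0,0} = 1
G(10) = mex{0,0,0} = 1
G(11) = mex{2,1,0} = 3
G(12) = mex{1,1,1} = 0
G(13) = mex{1,1,1} = 0
G(14) = mex{3,0,1} = 2
G(15) = mex{0,0,0} = 1
G(16) = mex{0,2,0} = 1
G(17) = mex{2,1,2} = 0
G(18) = mex{1,1,1} = 0

0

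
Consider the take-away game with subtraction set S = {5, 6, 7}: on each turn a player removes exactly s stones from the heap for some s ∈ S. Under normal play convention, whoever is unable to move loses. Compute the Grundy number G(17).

G(0) = 0
G(1) = mex{} = 0
G(2) = mex{} = 0
G(3) = mex{} = 0
G(4) = mex{} = 0
G(5) = mex{0} = 1
G(6) = mex{0,0} = 1
G(7) = mex{0,0,0} = 1
G(8) = mex{0,0,0} = 1
G(9) = mex{0,0,0} = 1
G(10) = mex{1,0,0} = 2
G(11) = mex{1,1,0} = 2
G(12) = mex{1,1,1} = 0
G(13) = mex{1,1,1} = 0
G(14) = mex{1,1,1} = 0
G(15) = mex{2,1,1} = 0
G(16) = mex{2,2,1} = 0
G(17) = mex{0,2,2} = 1

1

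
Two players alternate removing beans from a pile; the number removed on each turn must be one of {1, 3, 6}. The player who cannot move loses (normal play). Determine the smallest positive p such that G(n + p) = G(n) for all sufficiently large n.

G(0) = 0
G(1) = mex{0} = 1
G(2) = mex{1} = 0
G(3) = mex{0,0} = 1
G(4) = mex{1,1} = 0
G(5) = mex{0,0} = 1
G(6) = mex{1,1,0} = 2
G(7) = mex{2,0,1} = 3
G(8) = mex{3,1,0} = 2
G(9) = mex{2,2,1} = 0
G(10) = mex{0,3,0} = 1
G(11) = mex{1,2,1} = 0
G(12) = mex{0,0,2} = 1
G(13) = mex{1,1,3} = 0
G(14) = mex{0,0,2} = 1
G(15) = mex{1,1,0} = 2
G(16) = mex{2,0,1} = 3
G(17) = mex{3,1,0} = 2
G(18) = mex{2,2,1} = 0
G(19) = mex{0,3,0} = 1
G(n+9) = G(n) holds for n = 0,…,5 (a full window of length max(S) = 6), so the sequence is purely periodic with period 9.

9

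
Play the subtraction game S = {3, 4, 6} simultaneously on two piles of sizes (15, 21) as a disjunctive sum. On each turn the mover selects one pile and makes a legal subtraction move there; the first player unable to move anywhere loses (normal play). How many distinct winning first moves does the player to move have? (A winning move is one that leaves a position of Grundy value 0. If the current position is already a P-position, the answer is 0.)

All piles use S = {3, 4, 6}:
G(0) = 0
G(1) = mex{} = 0
G(2) = mex{} = 0
G(3) = mex{0} = 1
G(4) = mex{0,0} = 1
G(5) = mex{0,0} = 1
G(6) = mex{1,0,0} = 2
G(7) = mex{1,1,0} = 2
G(8) = mex{1,1,0} = 2
G(9) = mex{2,1,1} = 0
G(10) = mex{2,2,1} = 0
G(11) = mex{2,2,1} = 0
G(12) = mex{0,2,2} = 1
G(13) = mex{0,0,2} = 1
G(14) = mex{0,0,2} = 1
G(15) = mex{1,0,0} = 2
G(16) = mex{1,1,0} = 2
G(17) = mex{1,1,0} = 2
G(18) = mex{2,1,1} = 0
G(19) = mex{2,2,1} = 0
G(20) = mex{2,2,1} = 0
G(21) = mex{0,2,2} = 1
Pile A: G(15) = 2.
Pile B: G(21) = 1.
Combined Grundy value = 2 ⊕ 1 = 3.
A winning move leaves total XOR = 0, i.e. changes one component's Grundy value g to g ⊕ X where X is the current total.
Pile A: need g' = 2⊕3 = 1. Options: 15−3→G=1, 15−4→G=0, 15−6→G=0. Hits: 1.
Pile B: need g' = 1⊕3 = 2. Options: 21−3→G=0, 21−4→G=2, 21−6→G=2. Hits: 2.

3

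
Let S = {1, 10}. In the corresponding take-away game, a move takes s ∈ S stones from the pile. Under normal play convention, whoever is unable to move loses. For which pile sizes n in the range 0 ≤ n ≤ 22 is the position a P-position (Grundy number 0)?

n :  0  1  2  3  4  5  6  7  8  9 10 11 12 13 14 15 16 17 18 19 20 21 22
G :  0  1  0  1  0  1  0  1  0  1  2  0  1  0  1  0  1  0  1  0  1  2  0
P-positions are exactly the n with G(n) = 0.

0, 2, 4, 6, 8, 11, 13, 15, 17, 19, 22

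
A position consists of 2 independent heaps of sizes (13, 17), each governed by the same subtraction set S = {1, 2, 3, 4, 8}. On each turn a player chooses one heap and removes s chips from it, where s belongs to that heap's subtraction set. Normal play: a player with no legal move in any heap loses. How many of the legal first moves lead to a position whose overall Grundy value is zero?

All heaps use S = {1, 2, 3, 4, 8}:
n :  0  1  2  3  4  5  6  7  8  9 10 11 12 13 14 15 16 17
G :  0  1  2  3  4  0  1  2  3  4  0  1  2  3  4  0  1  2
Heap A: G(13) = 3.
Heap B: G(17) = 2.
Combined Grundy value = 3 ⊕ 2 = 1.
A winning move leaves total XOR = 0, i.e. changes one component's Grundy value g to g ⊕ X where X is the current total.
Heap A: need g' = 3⊕1 = 2. Options: 13−1→G=2, 13−2→G=1, 13−3→G=0, 13−4→G=4, 13−8→G=0. Hits: 1.
Heap B: need g' = 2⊕1 = 3. Options: 17−1→G=1, 17−2→G=0, 17−3→G=4, 17−4→G=3, 17−8→G=4. Hits: 1.

2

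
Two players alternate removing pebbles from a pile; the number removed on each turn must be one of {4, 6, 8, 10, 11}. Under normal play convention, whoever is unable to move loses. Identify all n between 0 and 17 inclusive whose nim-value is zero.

0, 1, 2, 3, 15, 16, 17

n :  0  1  2  3  4  5  6  7  8  9 10 11 12 13 14 15 16 17
G :  0  0  0  0  1  1  1  1  2  2  2  2  3  3  3  0  0  0
P-positions are exactly the n with G(n) = 0.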